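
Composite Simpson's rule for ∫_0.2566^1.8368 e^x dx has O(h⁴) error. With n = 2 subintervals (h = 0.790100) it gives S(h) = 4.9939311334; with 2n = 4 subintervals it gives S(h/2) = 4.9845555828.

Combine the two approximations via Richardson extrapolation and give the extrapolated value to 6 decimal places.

r = 4, so 2^r = 16.
Numerator 16·A(h/2) − A(h) = 16·4.9845555828 − 4.9939311334 = 74.7589581914
Denominator 16 − 1 = 15.
Extrapolated: 74.7589581914 / 15 = 4.9839305461

4.983931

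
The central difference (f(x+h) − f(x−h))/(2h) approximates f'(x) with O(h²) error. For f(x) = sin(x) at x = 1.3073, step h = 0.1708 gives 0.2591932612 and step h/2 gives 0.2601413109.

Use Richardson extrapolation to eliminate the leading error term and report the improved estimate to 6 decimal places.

Order 2 gives 2^r = 4 and 2^r − 1 = 3.
A(h/2) − A(h) = 0.2601413109 − 0.2591932612 = 0.0009480497
Correction (A(h/2) − A(h))/(4 − 1) = 0.0009480497/3 = 0.0003160166
R = 0.2601413109 + 0.0003160166 = 0.2604573275
Correction |R − A(h/2)| = 3.160e-04; gap |A(h/2) − A(h)| = 9.480e-04.

0.260457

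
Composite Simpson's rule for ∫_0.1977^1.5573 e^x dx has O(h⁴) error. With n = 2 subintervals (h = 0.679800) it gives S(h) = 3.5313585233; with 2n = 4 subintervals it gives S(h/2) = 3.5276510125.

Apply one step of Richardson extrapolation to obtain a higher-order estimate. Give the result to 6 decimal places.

3.527404

r = 4, so 2^r = 16.
Numerator 16·A(h/2) − A(h) = 16·3.5276510125 − 3.5313585233 = 52.9110576767
Extrapolated: 52.9110576767 / 15 = 3.5274038451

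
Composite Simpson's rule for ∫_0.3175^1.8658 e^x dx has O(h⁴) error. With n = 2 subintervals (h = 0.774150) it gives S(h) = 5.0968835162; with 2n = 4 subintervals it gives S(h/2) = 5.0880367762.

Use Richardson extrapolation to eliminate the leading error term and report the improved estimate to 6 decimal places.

5.087447

With r = 4 the leading error scales as h^4, so the weight is 2^4 = 16.
2^4 × A(h/2) = 81.4085884192; minus A(h) gives 76.3117049030.
Divide by 2^4 − 1 = 15.
Result: 5.0874469935
Correction |R − A(h/2)| = 5.898e-04; gap |A(h/2) − A(h)| = 8.847e-03.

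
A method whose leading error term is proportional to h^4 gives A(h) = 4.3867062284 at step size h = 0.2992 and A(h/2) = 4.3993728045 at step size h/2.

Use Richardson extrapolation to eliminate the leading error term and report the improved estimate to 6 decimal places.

4.400217

With r = 4 the leading error scales as h^4, so the weight is 2^4 = 16.
Top: 16(4.3993728045) − (4.3867062284) = 66.0032586436
(16 × 4.3993728045 − 4.3867062284)/(16 − 1) = 4.4002172429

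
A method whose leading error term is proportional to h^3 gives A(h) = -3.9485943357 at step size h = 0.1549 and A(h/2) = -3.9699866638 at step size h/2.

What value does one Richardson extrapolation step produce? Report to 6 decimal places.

Order 3 gives 2^r = 8 and 2^r − 1 = 7.
2^3 × A(h/2) = -31.7598933104; minus A(h) gives -27.8112989747.
Divide by 2^3 − 1 = 7.
So the Richardson estimate is -3.9730427107.
Correction |R − A(h/2)| = 3.056e-03; gap |A(h/2) − A(h)| = 2.139e-02.

-3.973043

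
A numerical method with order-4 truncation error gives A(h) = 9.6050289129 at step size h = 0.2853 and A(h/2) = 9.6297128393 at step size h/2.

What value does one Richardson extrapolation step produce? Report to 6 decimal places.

9.631358

The method has order 4: 2^4 = 16.
Top: 16(9.6297128393) − (9.6050289129) = 144.4703765159
144.4703765159 ÷ 15 = 9.6313584344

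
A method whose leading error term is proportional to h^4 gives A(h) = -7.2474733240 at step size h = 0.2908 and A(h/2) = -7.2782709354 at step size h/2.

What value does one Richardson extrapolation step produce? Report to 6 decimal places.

Method order is 4; weight 2^4 = 16.
2^4·A(h/2) = -116.4523349664; minus A(h) gives -109.2048616424.
Denominator 16 − 1 = 15.
(-109.2048616424) ÷ 15 = -7.2803241095
Correction |R − A(h/2)| = 2.053e-03; gap |A(h/2) − A(h)| = 3.080e-02.

-7.280324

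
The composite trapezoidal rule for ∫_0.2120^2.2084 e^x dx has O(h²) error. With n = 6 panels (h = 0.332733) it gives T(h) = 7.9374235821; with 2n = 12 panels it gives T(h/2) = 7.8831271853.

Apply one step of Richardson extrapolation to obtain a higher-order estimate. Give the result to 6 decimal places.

7.865028

Leading term ∝ h^2; use weight 4 = 2^2.
2^2 × A(h/2) = 31.5325087412; minus A(h) gives 23.5950851591.
Extrapolated: 23.5950851591 / 3 = 7.8650283864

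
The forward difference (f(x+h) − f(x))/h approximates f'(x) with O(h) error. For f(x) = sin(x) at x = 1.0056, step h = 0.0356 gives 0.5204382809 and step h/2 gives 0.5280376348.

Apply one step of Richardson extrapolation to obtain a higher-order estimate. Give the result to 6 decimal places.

0.535637

r = 1, so 2^r = 2.
Numerator 2*A(h/2) − A(h) = 2*0.5280376348 − 0.5204382809 = 0.5356369887
R = 0.5356369887/1 = 0.5356369887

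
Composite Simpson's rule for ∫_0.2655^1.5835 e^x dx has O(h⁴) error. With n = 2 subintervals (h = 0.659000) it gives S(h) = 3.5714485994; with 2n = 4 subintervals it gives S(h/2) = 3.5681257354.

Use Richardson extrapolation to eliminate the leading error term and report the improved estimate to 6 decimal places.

3.567904

r = 4, so 2^r = 16.
16·3.5681257354 = 57.0900117664; subtract 3.5714485994 → 53.5185631670
Extrapolated: 53.5185631670 / 15 = 3.5679042111
Correction |R − A(h/2)| = 2.215e-04; gap |A(h/2) − A(h)| = 3.323e-03.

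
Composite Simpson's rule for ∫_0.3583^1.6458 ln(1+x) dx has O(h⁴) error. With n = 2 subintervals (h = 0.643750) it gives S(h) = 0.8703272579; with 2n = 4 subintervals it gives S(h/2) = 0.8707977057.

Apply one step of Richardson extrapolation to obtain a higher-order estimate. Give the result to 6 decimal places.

Method order is 4; weight 2^4 = 16.
Numerator 16·A(h/2) − A(h) = 16·0.8707977057 − 0.8703272579 = 13.0624360333
R = 13.0624360333/15 = 0.8708290689
Shift from A(h/2): +0.0000313632.

0.870829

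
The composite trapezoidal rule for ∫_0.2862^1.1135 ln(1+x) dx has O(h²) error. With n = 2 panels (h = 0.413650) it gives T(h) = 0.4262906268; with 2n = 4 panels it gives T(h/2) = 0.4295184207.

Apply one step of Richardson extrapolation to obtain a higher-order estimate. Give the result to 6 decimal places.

0.430594

Leading term ∝ h^2; use weight 4 = 2^2.
Top: 4(0.4295184207) − (0.4262906268) = 1.2917830560
Divide by 2^2 − 1 = 3.
R = 1.2917830560/3 = 0.4305943520
Correction |R − A(h/2)| = 1.076e-03; gap |A(h/2) − A(h)| = 3.228e-03.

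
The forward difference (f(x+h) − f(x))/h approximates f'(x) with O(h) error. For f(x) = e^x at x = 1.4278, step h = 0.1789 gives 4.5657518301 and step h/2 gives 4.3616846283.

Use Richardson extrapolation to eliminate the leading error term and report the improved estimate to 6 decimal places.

The method has order 1: 2^1 = 2.
Weighted: 8.7233692566 − 4.5657518301 = 4.1576174265
(2×4.3616846283 − 4.5657518301)/(2 − 1) = 4.1576174265

4.157617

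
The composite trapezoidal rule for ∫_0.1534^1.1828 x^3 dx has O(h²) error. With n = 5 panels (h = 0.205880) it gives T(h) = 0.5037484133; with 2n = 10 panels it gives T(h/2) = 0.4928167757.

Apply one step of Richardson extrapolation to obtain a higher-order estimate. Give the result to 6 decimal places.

Leading term ∝ h^2; use weight 4 = 2^2.
A(h/2) − A(h) = 0.4928167757 − 0.5037484133 = -0.0109316376
Divide by 2^2 − 1 = 3: (-0.0109316376)/3 = -0.0036438792
R = 0.4928167757 − 0.0036438792 = 0.4891728965
Gap between inputs: 1.093e-02; correction applied: −0.0036438792.

0.489173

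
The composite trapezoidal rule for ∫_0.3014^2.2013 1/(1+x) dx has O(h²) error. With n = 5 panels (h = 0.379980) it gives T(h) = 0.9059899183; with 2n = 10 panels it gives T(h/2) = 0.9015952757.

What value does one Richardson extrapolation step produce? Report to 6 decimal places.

0.900130

Order 2 gives 2^r = 4 and 2^r − 1 = 3.
4 × 0.9015952757 = 3.6063811028; subtract 0.9059899183 → 2.7003911845
Denominator 4 − 1 = 3.
R = 2.7003911845/3 = 0.9001303948
Shift from A(h/2): −0.0014648809.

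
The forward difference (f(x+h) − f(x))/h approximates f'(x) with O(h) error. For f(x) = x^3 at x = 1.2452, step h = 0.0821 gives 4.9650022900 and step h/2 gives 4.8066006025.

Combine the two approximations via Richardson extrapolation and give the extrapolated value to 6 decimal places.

With r = 1 the leading error scales as h^1, so the weight is 2^1 = 2.
2*4.8066006025 = 9.6132012050; 9.6132012050 − 4.9650022900 = 4.6481989150
Divide by 2^1 − 1 = 1.
Extrapolated: 4.6481989150 / 1 = 4.6481989150

4.648199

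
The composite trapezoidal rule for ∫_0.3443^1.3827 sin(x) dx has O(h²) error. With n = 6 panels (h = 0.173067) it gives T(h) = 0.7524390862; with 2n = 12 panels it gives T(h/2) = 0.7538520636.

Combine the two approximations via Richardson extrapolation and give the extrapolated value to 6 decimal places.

The method has order 2: 2^2 = 4.
Weighted: 3.0154082544 − 0.7524390862 = 2.2629691682
Denominator 4 − 1 = 3.
Result: 0.7543230561
Correction |R − A(h/2)| = 4.710e-04; gap |A(h/2) − A(h)| = 1.413e-03.

0.754323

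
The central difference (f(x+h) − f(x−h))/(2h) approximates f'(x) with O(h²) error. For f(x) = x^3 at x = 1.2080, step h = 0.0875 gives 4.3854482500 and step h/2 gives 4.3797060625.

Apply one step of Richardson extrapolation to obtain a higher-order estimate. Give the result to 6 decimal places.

Order 2 gives 2^r = 4 and 2^r − 1 = 3.
Weighted: 17.5188242500 − 4.3854482500 = 13.1333760000
Divide by 2^2 − 1 = 3.
Extrapolated: 13.1333760000 / 3 = 4.3777920000
Correction |R − A(h/2)| = 1.914e-03; gap |A(h/2) − A(h)| = 5.742e-03.

4.377792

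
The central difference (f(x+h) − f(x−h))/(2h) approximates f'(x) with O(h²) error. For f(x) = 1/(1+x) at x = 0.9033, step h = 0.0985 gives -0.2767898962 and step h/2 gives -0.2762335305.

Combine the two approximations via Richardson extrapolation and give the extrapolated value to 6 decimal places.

Method order is 2; weight 2^2 = 4.
2^2×A(h/2) = -1.1049341220; minus A(h) gives -0.8281442258.
Denominator 4 − 1 = 3.
(4×(-0.2762335305) − (-0.2767898962))/(4 − 1) = -0.2760480753
Correction |R − A(h/2)| = 1.855e-04; gap |A(h/2) − A(h)| = 5.564e-04.

-0.276048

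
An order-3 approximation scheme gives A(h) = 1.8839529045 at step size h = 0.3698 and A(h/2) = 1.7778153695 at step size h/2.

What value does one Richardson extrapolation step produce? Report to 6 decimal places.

1.762653

With r = 3 the leading error scales as h^3, so the weight is 2^3 = 8.
Difference of the inputs: 1.7778153695 − 1.8839529045 = -0.1061375350
Divide by 2^3 − 1 = 7: (-0.1061375350)/7 = -0.0151625050
R = 1.7778153695 − 0.0151625050 = 1.7626528645
Gap between inputs: 1.061e-01; correction applied: −0.0151625050.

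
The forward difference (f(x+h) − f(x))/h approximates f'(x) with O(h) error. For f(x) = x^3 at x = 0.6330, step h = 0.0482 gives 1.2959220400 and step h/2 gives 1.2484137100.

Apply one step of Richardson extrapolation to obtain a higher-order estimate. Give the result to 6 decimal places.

The method has order 1: 2^1 = 2.
2^1×A(h/2) = 2.4968274200; minus A(h) gives 1.2009053800.
Denominator 2 − 1 = 1.
Extrapolated: 1.2009053800 / 1 = 1.2009053800
Correction |R − A(h/2)| = 4.751e-02; gap |A(h/2) − A(h)| = 4.751e-02.

1.200905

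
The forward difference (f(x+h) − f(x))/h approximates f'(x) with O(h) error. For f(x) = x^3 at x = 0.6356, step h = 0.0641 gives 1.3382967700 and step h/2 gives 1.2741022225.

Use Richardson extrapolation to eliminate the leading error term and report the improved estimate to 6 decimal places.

1.209908

r = 1, so 2^r = 2.
2^1·A(h/2) = 2.5482044450; minus A(h) gives 1.2099076750.
1.2099076750 ÷ 1 = 1.2099076750
Gap between inputs: 6.419e-02; correction applied: −0.0641945475.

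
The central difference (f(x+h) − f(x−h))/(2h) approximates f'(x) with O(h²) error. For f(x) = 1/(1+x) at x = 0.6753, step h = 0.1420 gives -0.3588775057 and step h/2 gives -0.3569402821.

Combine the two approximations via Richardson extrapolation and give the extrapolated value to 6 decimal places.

r = 2, so 2^r = 4.
Weighted: (-1.4277611284) − (-0.3588775057) = -1.0688836227
Extrapolated: (-1.0688836227) / 3 = -0.3562945409

-0.356295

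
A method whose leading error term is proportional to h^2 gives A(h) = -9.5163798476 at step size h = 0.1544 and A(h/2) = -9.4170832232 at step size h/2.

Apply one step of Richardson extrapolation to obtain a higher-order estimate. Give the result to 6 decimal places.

Error is O(h^2); halving h shrinks it by 2^2 = 4.
Weighted: (-37.6683328928) − (-9.5163798476) = -28.1519530452
Denominator 4 − 1 = 3.
Extrapolated: (-28.1519530452) / 3 = -9.3839843484

-9.383984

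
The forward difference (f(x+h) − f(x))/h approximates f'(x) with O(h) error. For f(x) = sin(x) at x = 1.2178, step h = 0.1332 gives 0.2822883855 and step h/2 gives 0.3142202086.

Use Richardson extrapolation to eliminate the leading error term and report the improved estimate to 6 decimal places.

The method has order 1: 2^1 = 2.
2^1·A(h/2) = 0.6284404172; minus A(h) gives 0.3461520317.
Divide by 2^1 − 1 = 1.
R = 0.3461520317/1 = 0.3461520317

0.346152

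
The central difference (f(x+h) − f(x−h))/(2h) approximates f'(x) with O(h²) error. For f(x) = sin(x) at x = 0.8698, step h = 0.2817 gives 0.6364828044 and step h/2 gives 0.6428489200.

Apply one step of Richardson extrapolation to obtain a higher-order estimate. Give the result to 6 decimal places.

0.644971

r = 2: numerator weight 4, denominator 3.
4*0.6428489200 = 2.5713956800; 2.5713956800 − 0.6364828044 = 1.9349128756
Extrapolated: 1.9349128756 / 3 = 0.6449709585
Gap between inputs: 6.366e-03; correction applied: +0.0021220385.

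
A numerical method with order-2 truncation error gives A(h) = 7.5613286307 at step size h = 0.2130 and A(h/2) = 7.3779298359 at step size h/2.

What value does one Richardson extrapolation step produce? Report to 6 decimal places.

7.316797

r = 2: numerator weight 4, denominator 3.
4·7.3779298359 = 29.5117193436; subtract 7.5613286307 → 21.9503907129
Extrapolated: 21.9503907129 / 3 = 7.3167969043
Correction |R − A(h/2)| = 6.113e-02; gap |A(h/2) − A(h)| = 1.834e-01.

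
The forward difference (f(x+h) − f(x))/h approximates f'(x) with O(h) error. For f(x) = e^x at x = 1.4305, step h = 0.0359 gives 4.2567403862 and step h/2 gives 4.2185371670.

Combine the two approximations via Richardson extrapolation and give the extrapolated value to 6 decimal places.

4.180334

Leading term ∝ h^1; use weight 2 = 2^1.
2×4.2185371670 − 4.2567403862 = 4.1803339478
Denominator 2 − 1 = 1.
Extrapolated: 4.1803339478 / 1 = 4.1803339478
Shift from A(h/2): −0.0382032192.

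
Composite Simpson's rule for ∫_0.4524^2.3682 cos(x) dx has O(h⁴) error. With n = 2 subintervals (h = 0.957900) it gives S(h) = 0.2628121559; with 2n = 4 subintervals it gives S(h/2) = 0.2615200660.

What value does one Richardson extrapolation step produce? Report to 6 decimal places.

0.261434

r = 4, so 2^r = 16.
16*0.2615200660 − 0.2628121559 = 3.9215089001
Divide by 2^4 − 1 = 15.
Result: 0.2614339267
Gap between inputs: 1.292e-03; correction applied: −0.0000861393.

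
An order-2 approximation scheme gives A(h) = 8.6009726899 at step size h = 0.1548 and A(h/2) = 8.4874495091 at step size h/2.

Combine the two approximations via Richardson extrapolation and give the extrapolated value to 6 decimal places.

r = 2, so 2^r = 4.
2^2·A(h/2) = 33.9497980364; minus A(h) gives 25.3488253465.
R = 25.3488253465/3 = 8.4496084488
Correction |R − A(h/2)| = 3.784e-02; gap |A(h/2) − A(h)| = 1.135e-01.

8.449608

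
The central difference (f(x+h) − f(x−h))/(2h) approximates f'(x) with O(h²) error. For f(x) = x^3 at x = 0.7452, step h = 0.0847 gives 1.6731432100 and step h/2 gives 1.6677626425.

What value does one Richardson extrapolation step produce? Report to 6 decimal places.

1.665969

With r = 2 the leading error scales as h^2, so the weight is 2^2 = 4.
2^2 × A(h/2) = 6.6710505700; minus A(h) gives 4.9979073600.
(4 × 1.6677626425 − 1.6731432100)/(4 − 1) = 1.6659691200
Correction |R − A(h/2)| = 1.794e-03; gap |A(h/2) − A(h)| = 5.381e-03.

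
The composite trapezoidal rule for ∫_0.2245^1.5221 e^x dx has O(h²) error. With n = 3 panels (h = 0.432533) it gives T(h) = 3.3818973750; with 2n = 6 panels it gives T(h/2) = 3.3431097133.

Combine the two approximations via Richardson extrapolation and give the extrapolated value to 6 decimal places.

3.330180

r = 2, so 2^r = 4.
4×3.3431097133 = 13.3724388532; 13.3724388532 − 3.3818973750 = 9.9905414782
Divide by 2^2 − 1 = 3.
So the Richardson estimate is 3.3301804927.
Correction |R − A(h/2)| = 1.293e-02; gap |A(h/2) − A(h)| = 3.879e-02.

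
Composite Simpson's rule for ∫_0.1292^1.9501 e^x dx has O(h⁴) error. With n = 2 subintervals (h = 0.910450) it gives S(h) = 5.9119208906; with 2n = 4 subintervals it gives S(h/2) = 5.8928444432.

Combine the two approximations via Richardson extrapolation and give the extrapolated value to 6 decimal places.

5.891573

r = 4, so 2^r = 16.
16·5.8928444432 = 94.2855110912; 94.2855110912 − 5.9119208906 = 88.3735902006
Divide by 2^4 − 1 = 15.
So the Richardson estimate is 5.8915726800.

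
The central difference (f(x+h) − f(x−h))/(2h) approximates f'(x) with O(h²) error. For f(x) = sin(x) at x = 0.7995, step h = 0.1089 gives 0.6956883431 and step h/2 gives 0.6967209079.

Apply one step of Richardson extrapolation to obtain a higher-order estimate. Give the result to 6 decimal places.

r = 2: numerator weight 4, denominator 3.
Numerator 4·A(h/2) − A(h) = 4·0.6967209079 − 0.6956883431 = 2.0911952885
(4·0.6967209079 − 0.6956883431)/(4 − 1) = 0.6970650962
Gap between inputs: 1.033e-03; correction applied: +0.0003441883.

0.697065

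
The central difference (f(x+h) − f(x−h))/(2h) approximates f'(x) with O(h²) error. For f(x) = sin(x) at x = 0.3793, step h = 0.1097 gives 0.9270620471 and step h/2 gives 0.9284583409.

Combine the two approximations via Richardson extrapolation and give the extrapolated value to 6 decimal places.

0.928924

r = 2, so 2^r = 4.
Numerator 4 × A(h/2) − A(h) = 4 × 0.9284583409 − 0.9270620471 = 2.7867713165
R = 2.7867713165/3 = 0.9289237722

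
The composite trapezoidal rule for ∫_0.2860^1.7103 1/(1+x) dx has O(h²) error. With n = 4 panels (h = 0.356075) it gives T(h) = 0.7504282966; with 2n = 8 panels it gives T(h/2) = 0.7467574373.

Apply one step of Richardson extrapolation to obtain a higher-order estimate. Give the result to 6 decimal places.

r = 2, so 2^r = 4.
2^2*A(h/2) = 2.9870297492; minus A(h) gives 2.2366014526.
Divide by 2^2 − 1 = 3.
(4*0.7467574373 − 0.7504282966)/(4 − 1) = 0.7455338175
Correction |R − A(h/2)| = 1.224e-03; gap |A(h/2) − A(h)| = 3.671e-03.

0.745534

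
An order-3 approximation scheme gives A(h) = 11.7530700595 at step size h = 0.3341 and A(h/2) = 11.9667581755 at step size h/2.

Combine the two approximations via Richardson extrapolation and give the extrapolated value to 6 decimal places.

11.997285

With r = 3 the leading error scales as h^3, so the weight is 2^3 = 8.
Top: 8(11.9667581755) − (11.7530700595) = 83.9809953445
Denominator 8 − 1 = 7.
So the Richardson estimate is 11.9972850492.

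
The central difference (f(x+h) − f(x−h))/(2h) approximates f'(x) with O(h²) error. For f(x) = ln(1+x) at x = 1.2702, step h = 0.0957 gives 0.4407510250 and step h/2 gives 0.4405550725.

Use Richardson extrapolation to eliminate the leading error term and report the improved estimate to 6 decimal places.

Order 2 gives 2^r = 4 and 2^r − 1 = 3.
Numerator 4×A(h/2) − A(h) = 4×0.4405550725 − 0.4407510250 = 1.3214692650
(4×0.4405550725 − 0.4407510250)/(4 − 1) = 0.4404897550

0.440490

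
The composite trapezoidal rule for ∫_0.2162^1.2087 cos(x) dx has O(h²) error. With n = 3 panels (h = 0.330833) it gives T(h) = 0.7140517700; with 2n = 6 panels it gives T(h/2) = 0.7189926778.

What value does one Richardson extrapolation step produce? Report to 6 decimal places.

0.720640

Error is O(h^2); halving h shrinks it by 2^2 = 4.
Weighted: 2.8759707112 − 0.7140517700 = 2.1619189412
(4 × 0.7189926778 − 0.7140517700)/(4 − 1) = 0.7206396471
Gap between inputs: 4.941e-03; correction applied: +0.0016469693.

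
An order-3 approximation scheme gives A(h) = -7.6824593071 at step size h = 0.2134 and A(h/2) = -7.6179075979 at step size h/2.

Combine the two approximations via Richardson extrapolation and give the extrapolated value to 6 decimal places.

-7.608686

Method order is 3; weight 2^3 = 8.
Top: 8(-7.6179075979) − (-7.6824593071) = -53.2608014761
Divide by 2^3 − 1 = 7.
Result: -7.6086859252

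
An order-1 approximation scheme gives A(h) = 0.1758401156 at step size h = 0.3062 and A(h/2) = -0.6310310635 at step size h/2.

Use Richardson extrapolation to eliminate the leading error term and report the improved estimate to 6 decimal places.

With r = 1 the leading error scales as h^1, so the weight is 2^1 = 2.
Numerator 2·A(h/2) − A(h) = 2·(-0.6310310635) − 0.1758401156 = -1.4379022426
Denominator 2 − 1 = 1.
R = (-1.4379022426)/1 = -1.4379022426
Shift from A(h/2): −0.8068711791.

-1.437902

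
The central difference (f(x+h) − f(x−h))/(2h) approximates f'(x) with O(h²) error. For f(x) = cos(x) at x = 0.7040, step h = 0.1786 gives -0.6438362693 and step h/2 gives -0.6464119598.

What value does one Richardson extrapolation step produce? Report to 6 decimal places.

Error is O(h^2); halving h shrinks it by 2^2 = 4.
Numerator 4*A(h/2) − A(h) = 4*(-0.6464119598) − (-0.6438362693) = -1.9418115699
Denominator 4 − 1 = 3.
Result: -0.6472705233
Shift from A(h/2): −0.0008585635.

-0.647271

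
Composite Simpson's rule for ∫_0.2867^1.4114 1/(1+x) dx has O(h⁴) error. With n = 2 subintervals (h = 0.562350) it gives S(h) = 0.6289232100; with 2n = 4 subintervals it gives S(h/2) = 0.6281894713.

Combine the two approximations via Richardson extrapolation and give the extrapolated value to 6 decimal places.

0.628141

Method order is 4; weight 2^4 = 16.
Weighted: 10.0510315408 − 0.6289232100 = 9.4221083308
Denominator 16 − 1 = 15.
So the Richardson estimate is 0.6281405554.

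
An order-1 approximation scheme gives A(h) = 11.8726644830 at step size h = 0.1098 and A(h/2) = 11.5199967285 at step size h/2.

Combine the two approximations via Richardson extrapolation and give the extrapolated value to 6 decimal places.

11.167329

Error is O(h^1); halving h shrinks it by 2^1 = 2.
Difference of the inputs: 11.5199967285 − 11.8726644830 = -0.3526677545
Divide by 2^1 − 1 = 1: (-0.3526677545)/1 = -0.3526677545
R = 11.5199967285 − 0.3526677545 = 11.1673289740
Shift from A(h/2): −0.3526677545.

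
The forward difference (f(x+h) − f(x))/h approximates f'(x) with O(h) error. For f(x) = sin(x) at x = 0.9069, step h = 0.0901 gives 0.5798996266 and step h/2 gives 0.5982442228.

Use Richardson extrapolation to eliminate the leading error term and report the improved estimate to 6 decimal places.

0.616589

With r = 1 the leading error scales as h^1, so the weight is 2^1 = 2.
Numerator 2 × A(h/2) − A(h) = 2 × 0.5982442228 − 0.5798996266 = 0.6165888190
Denominator 2 − 1 = 1.
Extrapolated: 0.6165888190 / 1 = 0.6165888190
Gap between inputs: 1.834e-02; correction applied: +0.0183445962.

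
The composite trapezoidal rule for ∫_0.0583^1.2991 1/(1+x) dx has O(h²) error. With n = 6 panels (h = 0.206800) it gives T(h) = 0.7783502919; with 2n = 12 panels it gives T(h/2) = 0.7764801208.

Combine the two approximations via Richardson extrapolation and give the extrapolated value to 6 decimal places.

Method order is 2; weight 2^2 = 4.
Top: 4(0.7764801208) − (0.7783502919) = 2.3275701913
Divide by 2^2 − 1 = 3.
Result: 0.7758567304
Shift from A(h/2): −0.0006233904.

0.775857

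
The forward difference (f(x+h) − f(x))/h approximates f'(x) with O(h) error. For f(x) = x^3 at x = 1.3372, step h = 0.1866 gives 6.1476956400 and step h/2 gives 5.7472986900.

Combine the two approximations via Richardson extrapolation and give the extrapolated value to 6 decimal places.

Method order is 1; weight 2^1 = 2.
A(h/2) − A(h) = 5.7472986900 − 6.1476956400 = -0.4003969500
Correction (A(h/2) − A(h))/(2 − 1) = (-0.4003969500)/1 = -0.4003969500
R = A(h/2) + (A(h/2) − A(h))/1 = 5.7472986900 − 0.4003969500 = 5.3469017400
Shift from A(h/2): −0.4003969500.

5.346902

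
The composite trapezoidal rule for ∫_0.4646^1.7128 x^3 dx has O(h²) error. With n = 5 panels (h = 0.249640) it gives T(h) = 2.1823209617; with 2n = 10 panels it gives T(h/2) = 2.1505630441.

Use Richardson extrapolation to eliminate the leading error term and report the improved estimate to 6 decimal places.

2.139977

With r = 2 the leading error scales as h^2, so the weight is 2^2 = 4.
4×2.1505630441 = 8.6022521764; 8.6022521764 − 2.1823209617 = 6.4199312147
Denominator 4 − 1 = 3.
(4×2.1505630441 − 2.1823209617)/(4 − 1) = 2.1399770716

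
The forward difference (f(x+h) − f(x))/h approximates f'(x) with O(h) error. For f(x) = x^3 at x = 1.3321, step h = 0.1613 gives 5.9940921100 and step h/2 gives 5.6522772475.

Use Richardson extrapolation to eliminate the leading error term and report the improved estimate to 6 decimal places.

Order 1 gives 2^r = 2 and 2^r − 1 = 1.
2^1 × A(h/2) = 11.3045544950; minus A(h) gives 5.3104623850.
Divide by 2^1 − 1 = 1.
R = 5.3104623850/1 = 5.3104623850

5.310462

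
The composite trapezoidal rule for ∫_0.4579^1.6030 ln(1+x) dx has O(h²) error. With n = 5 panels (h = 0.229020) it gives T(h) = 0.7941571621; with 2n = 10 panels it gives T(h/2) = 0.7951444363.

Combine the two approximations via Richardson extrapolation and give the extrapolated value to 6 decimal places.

0.795474

Error is O(h^2); halving h shrinks it by 2^2 = 4.
2^2*A(h/2) = 3.1805777452; minus A(h) gives 2.3864205831.
Divide by 2^2 − 1 = 3.
R = 2.3864205831/3 = 0.7954735277
Shift from A(h/2): +0.0003290914.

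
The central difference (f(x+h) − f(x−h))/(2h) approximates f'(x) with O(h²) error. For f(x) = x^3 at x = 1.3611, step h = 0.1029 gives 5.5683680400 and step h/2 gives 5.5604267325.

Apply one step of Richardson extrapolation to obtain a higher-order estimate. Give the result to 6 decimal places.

r = 2, so 2^r = 4.
4 × 5.5604267325 − 5.5683680400 = 16.6733388900
Divide by 2^2 − 1 = 3.
Result: 5.5577796300
Gap between inputs: 7.941e-03; correction applied: −0.0026471025.

5.557780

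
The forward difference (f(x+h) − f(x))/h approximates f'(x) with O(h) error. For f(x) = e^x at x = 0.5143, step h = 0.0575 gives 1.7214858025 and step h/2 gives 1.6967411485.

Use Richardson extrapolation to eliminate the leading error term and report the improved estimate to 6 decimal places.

Order 1 gives 2^r = 2 and 2^r − 1 = 1.
Numerator 2·A(h/2) − A(h) = 2·1.6967411485 − 1.7214858025 = 1.6719964945
(2·1.6967411485 − 1.7214858025)/(2 − 1) = 1.6719964945
Gap between inputs: 2.474e-02; correction applied: −0.0247446540.

1.671996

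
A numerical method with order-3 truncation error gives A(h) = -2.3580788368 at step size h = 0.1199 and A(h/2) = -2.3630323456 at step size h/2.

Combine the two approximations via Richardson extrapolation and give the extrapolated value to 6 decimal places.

Order 3 gives 2^r = 8 and 2^r − 1 = 7.
8*(-2.3630323456) = -18.9042587648; (-18.9042587648) − (-2.3580788368) = -16.5461799280
Divide by 2^3 − 1 = 7.
(8*(-2.3630323456) − (-2.3580788368))/(8 − 1) = -2.3637399897
Correction |R − A(h/2)| = 7.076e-04; gap |A(h/2) − A(h)| = 4.954e-03.

-2.363740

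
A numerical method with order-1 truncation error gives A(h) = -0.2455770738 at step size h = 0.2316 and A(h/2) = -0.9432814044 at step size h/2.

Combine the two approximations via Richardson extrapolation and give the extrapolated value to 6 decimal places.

With r = 1 the leading error scales as h^1, so the weight is 2^1 = 2.
A(h/2) − A(h) = -0.9432814044 − (-0.2455770738) = -0.6977043306
Correction (A(h/2) − A(h))/(2 − 1) = (-0.6977043306)/1 = -0.6977043306
R = -0.9432814044 − 0.6977043306 = -1.6409857350
Shift from A(h/2): −0.6977043306.

-1.640986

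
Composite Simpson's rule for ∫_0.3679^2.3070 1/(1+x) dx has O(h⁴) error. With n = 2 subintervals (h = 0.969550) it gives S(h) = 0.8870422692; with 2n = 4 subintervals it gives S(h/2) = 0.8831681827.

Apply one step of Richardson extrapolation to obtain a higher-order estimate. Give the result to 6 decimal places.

With r = 4 the leading error scales as h^4, so the weight is 2^4 = 16.
16 × 0.8831681827 − 0.8870422692 = 13.2436486540
Denominator 16 − 1 = 15.
So the Richardson estimate is 0.8829099103.
Shift from A(h/2): −0.0002582724.

0.882910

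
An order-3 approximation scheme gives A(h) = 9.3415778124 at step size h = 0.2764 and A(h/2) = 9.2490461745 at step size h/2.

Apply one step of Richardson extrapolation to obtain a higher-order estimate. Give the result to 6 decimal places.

9.235827

Error is O(h^3); halving h shrinks it by 2^3 = 8.
8×9.2490461745 = 73.9923693960; 73.9923693960 − 9.3415778124 = 64.6507915836
Divide by 2^3 − 1 = 7.
Extrapolated: 64.6507915836 / 7 = 9.2358273691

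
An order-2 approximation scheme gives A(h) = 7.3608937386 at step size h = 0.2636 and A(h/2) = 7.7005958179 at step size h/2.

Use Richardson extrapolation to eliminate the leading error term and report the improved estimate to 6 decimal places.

r = 2: numerator weight 4, denominator 3.
4*7.7005958179 = 30.8023832716; 30.8023832716 − 7.3608937386 = 23.4414895330
R = 23.4414895330/3 = 7.8138298443

7.813830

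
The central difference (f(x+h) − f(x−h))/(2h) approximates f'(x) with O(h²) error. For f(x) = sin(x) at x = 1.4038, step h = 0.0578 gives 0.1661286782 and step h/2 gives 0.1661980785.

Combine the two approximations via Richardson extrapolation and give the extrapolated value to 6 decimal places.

0.166221

Error is O(h^2); halving h shrinks it by 2^2 = 4.
4×0.1661980785 = 0.6647923140; subtract 0.1661286782 → 0.4986636358
Denominator 4 − 1 = 3.
So the Richardson estimate is 0.1662212119.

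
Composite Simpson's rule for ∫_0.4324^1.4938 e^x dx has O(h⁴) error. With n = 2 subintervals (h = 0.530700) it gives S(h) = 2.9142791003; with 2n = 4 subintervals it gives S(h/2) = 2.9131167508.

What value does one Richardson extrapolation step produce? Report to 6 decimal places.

The method has order 4: 2^4 = 16.
16*2.9131167508 − 2.9142791003 = 43.6955889125
Divide by 2^4 − 1 = 15.
(16*2.9131167508 − 2.9142791003)/(16 − 1) = 2.9130392608

2.913039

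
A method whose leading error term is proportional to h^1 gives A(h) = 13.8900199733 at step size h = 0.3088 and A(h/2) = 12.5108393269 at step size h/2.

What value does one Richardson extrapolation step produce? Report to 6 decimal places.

11.131659

Error is O(h^1); halving h shrinks it by 2^1 = 2.
2^1×A(h/2) = 25.0216786538; minus A(h) gives 11.1316586805.
11.1316586805 ÷ 1 = 11.1316586805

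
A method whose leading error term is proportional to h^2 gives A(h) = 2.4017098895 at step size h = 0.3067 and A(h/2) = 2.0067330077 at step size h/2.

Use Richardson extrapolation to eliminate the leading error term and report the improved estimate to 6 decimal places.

1.875074

Leading term ∝ h^2; use weight 4 = 2^2.
4×2.0067330077 − 2.4017098895 = 5.6252221413
Extrapolated: 5.6252221413 / 3 = 1.8750740471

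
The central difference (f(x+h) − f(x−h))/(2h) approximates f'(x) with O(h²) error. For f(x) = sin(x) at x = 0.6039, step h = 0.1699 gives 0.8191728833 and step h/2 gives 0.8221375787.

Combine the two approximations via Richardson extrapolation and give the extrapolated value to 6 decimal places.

r = 2, so 2^r = 4.
Numerator 4 × A(h/2) − A(h) = 4 × 0.8221375787 − 0.8191728833 = 2.4693774315
Divide by 2^2 − 1 = 3.
Result: 0.8231258105

0.823126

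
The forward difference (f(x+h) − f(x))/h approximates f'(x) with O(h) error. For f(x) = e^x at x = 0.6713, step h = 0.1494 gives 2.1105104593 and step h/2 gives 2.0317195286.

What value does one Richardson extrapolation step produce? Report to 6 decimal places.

r = 1: numerator weight 2, denominator 1.
Top: 2(2.0317195286) − (2.1105104593) = 1.9529285979
R = 1.9529285979/1 = 1.9529285979
Shift from A(h/2): −0.0787909307.

1.952929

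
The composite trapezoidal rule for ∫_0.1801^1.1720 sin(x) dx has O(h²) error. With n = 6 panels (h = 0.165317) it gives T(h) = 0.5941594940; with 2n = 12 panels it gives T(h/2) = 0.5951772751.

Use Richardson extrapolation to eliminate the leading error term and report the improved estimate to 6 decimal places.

0.595517

Leading term ∝ h^2; use weight 4 = 2^2.
Top: 4(0.5951772751) − (0.5941594940) = 1.7865496064
Divide by 2^2 − 1 = 3.
R = 1.7865496064/3 = 0.5955165355
Shift from A(h/2): +0.0003392604.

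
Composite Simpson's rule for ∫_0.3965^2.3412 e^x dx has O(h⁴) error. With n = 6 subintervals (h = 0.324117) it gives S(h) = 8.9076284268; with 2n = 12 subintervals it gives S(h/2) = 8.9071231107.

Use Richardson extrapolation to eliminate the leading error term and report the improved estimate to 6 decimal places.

8.907089

r = 4, so 2^r = 16.
2^4*A(h/2) = 142.5139697712; minus A(h) gives 133.6063413444.
(16*8.9071231107 − 8.9076284268)/(16 − 1) = 8.9070894230
Correction |R − A(h/2)| = 3.369e-05; gap |A(h/2) − A(h)| = 5.053e-04.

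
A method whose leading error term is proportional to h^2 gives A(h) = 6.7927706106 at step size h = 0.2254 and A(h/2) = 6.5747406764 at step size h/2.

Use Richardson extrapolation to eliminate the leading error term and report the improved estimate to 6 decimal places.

6.502064

Error is O(h^2); halving h shrinks it by 2^2 = 4.
Weighted: 26.2989627056 − 6.7927706106 = 19.5061920950
Divide by 2^2 − 1 = 3.
Extrapolated: 19.5061920950 / 3 = 6.5020640317
Correction |R − A(h/2)| = 7.268e-02; gap |A(h/2) − A(h)| = 2.180e-01.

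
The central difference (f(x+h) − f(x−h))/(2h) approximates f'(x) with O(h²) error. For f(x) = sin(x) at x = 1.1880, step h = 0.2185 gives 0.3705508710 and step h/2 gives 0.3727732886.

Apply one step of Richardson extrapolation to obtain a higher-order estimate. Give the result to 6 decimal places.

0.373514

Error is O(h^2); halving h shrinks it by 2^2 = 4.
Difference of the inputs: 0.3727732886 − 0.3705508710 = 0.0022224176
Correction (A(h/2) − A(h))/(4 − 1) = 0.0022224176/3 = 0.0007408059
R = A(h/2) + (A(h/2) − A(h))/3 = 0.3727732886 + 0.0007408059 = 0.3735140945
Gap between inputs: 2.222e-03; correction applied: +0.0007408059.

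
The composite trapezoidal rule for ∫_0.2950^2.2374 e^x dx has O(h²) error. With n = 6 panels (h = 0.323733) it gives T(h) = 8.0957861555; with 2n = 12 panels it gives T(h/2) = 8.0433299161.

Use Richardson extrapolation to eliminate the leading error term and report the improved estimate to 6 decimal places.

Order 2 gives 2^r = 4 and 2^r − 1 = 3.
Weighted: 32.1733196644 − 8.0957861555 = 24.0775335089
(4 × 8.0433299161 − 8.0957861555)/(4 − 1) = 8.0258445030

8.025845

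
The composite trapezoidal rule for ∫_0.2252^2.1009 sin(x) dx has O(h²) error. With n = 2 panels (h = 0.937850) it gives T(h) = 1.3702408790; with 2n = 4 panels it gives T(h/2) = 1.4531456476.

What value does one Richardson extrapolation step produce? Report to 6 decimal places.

1.480781

Error is O(h^2); halving h shrinks it by 2^2 = 4.
4·1.4531456476 − 1.3702408790 = 4.4423417114
(4·1.4531456476 − 1.3702408790)/(4 − 1) = 1.4807805705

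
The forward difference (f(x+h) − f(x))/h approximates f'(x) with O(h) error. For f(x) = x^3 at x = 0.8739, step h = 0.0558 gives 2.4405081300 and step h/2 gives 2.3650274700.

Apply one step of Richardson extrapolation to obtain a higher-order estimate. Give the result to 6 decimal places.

2.289547

Leading term ∝ h^1; use weight 2 = 2^1.
2×2.3650274700 = 4.7300549400; 4.7300549400 − 2.4405081300 = 2.2895468100
Extrapolated: 2.2895468100 / 1 = 2.2895468100
Gap between inputs: 7.548e-02; correction applied: −0.0754806600.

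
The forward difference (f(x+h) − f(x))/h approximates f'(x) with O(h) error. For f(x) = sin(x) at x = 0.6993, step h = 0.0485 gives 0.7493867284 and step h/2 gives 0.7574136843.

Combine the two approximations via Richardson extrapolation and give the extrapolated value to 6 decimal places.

Error is O(h^1); halving h shrinks it by 2^1 = 2.
2 × 0.7574136843 − 0.7493867284 = 0.7654406402
(2 × 0.7574136843 − 0.7493867284)/(2 − 1) = 0.7654406402

0.765441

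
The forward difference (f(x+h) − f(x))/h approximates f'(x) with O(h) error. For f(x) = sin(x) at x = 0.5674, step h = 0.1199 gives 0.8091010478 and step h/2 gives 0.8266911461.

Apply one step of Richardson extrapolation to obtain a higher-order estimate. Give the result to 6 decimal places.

0.844281

Error is O(h^1); halving h shrinks it by 2^1 = 2.
2^1 × A(h/2) = 1.6533822922; minus A(h) gives 0.8442812444.
Divide by 2^1 − 1 = 1.
R = 0.8442812444/1 = 0.8442812444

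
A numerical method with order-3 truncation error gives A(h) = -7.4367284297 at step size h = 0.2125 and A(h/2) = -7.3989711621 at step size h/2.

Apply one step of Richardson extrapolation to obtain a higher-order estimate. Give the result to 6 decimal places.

-7.393577

Leading term ∝ h^3; use weight 8 = 2^3.
8·(-7.3989711621) − (-7.4367284297) = -51.7550408671
Extrapolated: (-51.7550408671) / 7 = -7.3935772667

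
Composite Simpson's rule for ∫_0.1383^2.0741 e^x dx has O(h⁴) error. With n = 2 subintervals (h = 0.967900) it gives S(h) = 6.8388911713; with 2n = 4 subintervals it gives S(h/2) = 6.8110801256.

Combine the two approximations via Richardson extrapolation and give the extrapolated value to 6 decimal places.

The method has order 4: 2^4 = 16.
16*6.8110801256 = 108.9772820096; subtract 6.8388911713 → 102.1383908383
102.1383908383 ÷ 15 = 6.8092260559

6.809226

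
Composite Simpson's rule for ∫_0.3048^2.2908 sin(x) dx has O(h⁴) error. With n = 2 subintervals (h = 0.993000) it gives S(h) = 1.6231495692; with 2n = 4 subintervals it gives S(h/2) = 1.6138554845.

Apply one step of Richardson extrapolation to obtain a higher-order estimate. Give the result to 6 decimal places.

1.613236

Method order is 4; weight 2^4 = 16.
Top: 16(1.6138554845) − (1.6231495692) = 24.1985381828
Divide by 2^4 − 1 = 15.
(16·1.6138554845 − 1.6231495692)/(16 − 1) = 1.6132358789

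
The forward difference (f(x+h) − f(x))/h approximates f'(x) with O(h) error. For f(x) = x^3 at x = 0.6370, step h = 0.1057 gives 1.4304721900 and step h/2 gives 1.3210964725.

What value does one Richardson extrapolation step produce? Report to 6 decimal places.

r = 1, so 2^r = 2.
2^1*A(h/2) = 2.6421929450; minus A(h) gives 1.2117207550.
(2*1.3210964725 − 1.4304721900)/(2 − 1) = 1.2117207550
Gap between inputs: 1.094e-01; correction applied: −0.1093757175.

1.211721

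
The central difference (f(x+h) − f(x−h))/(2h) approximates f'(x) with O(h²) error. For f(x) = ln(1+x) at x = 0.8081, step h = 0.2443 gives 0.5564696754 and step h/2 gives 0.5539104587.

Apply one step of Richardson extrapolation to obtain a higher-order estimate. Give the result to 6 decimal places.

0.553057

With r = 2 the leading error scales as h^2, so the weight is 2^2 = 4.
4·0.5539104587 = 2.2156418348; 2.2156418348 − 0.5564696754 = 1.6591721594
Denominator 4 − 1 = 3.
R = 1.6591721594/3 = 0.5530573865
Correction |R − A(h/2)| = 8.531e-04; gap |A(h/2) − A(h)| = 2.559e-03.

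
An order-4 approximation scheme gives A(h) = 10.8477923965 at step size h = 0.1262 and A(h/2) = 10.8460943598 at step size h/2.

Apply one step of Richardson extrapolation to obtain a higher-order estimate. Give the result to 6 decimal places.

With r = 4 the leading error scales as h^4, so the weight is 2^4 = 16.
2^4·A(h/2) = 173.5375097568; minus A(h) gives 162.6897173603.
(16·10.8460943598 − 10.8477923965)/(16 − 1) = 10.8459811574
Gap between inputs: 1.698e-03; correction applied: −0.0001132024.

10.845981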